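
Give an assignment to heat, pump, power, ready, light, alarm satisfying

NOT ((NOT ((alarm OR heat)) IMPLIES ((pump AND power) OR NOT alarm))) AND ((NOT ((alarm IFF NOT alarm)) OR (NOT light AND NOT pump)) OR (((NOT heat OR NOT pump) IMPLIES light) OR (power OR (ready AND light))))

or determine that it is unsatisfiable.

Unsatisfiable

The conjunct NOT ((NOT ((alarm OR heat)) IMPLIES ((pump AND power) OR NOT alarm))) is unsatisfiable on its own:
  alarm = True: this becomes NOT ((False IMPLIES (pump AND power))) = False.
  alarm = False: this becomes NOT ((NOT heat IMPLIES True)) = False.
So the whole conjunction is unsatisfiable.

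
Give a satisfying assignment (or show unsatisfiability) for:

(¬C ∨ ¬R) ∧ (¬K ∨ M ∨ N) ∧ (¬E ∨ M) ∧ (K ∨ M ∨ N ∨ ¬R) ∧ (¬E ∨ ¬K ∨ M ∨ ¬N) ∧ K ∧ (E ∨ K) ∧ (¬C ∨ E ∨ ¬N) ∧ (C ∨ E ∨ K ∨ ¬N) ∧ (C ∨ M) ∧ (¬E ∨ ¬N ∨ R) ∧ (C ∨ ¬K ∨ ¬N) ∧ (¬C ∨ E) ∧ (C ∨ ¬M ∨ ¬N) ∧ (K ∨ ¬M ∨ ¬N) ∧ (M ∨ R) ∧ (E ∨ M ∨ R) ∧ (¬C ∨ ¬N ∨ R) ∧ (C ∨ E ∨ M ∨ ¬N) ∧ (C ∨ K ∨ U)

Unit clause (K) forces K = True.
Set C = False.
  then (C ∨ M) forces M = True.
  then (C ∨ ¬K ∨ ¬N) forces N = False.
Set U = True.
Set R = False.
Set E = False.
All clauses satisfied.

C: False, U: True, N: False, K: True, R: False, E: False, M: True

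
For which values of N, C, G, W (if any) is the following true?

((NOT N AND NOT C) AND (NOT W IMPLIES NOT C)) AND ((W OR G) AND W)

N = False, C = False, G = False, W = True

  (NOT N AND NOT C) AND (NOT W IMPLIES NOT C) = True
    NOT N AND NOT C = True
      NOT N = True
      NOT C = True
    NOT W IMPLIES NOT C = True
      NOT W = False
      NOT C = True
  (W OR G) AND W = True
    W OR G = True
Both conjuncts True, so the formula holds.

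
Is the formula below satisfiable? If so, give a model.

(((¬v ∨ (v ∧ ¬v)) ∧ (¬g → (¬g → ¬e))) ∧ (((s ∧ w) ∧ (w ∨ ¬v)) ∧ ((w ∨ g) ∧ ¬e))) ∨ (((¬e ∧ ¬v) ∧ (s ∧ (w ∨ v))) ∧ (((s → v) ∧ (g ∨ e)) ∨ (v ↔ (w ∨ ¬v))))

g = False, e = False, s = True, v = False, w = True

  (((¬v ∨ (v ∧ ¬v)) ∧ (¬g → (¬g → ¬e))) ∧ (((s ∧ w) ∧ (w ∨ ¬v)) ∧ ((w ∨ g) ∧ ¬e))) ∨ (((¬e ∧ ¬v) ∧ (s ∧ (w ∨ v))) ∧ (((s → v) ∧ (g ∨ e)) ∨ (v ↔ (w ∨ ¬v)))) = True
    ((¬v ∨ (v ∧ ¬v)) ∧ (¬g → (¬g → ¬e))) ∧ (((s ∧ w) ∧ (w ∨ ¬v)) ∧ ((w ∨ g) ∧ ¬e)) = True
      (¬v ∨ (v ∧ ¬v)) ∧ (¬g → (¬g → ¬e)) = True
        ¬v ∨ (v ∧ ¬v) = True
          ¬v = True
          v ∧ ¬v = False
            ¬v = True
        ¬g → (¬g → ¬e) = True
          ¬g = True
          ¬g → ¬e = True
            ¬g = True
            ¬e = True
      ((s ∧ w) ∧ (w ∨ ¬v)) ∧ ((w ∨ g) ∧ ¬e) = True
        (s ∧ w) ∧ (w ∨ ¬v) = True
          s ∧ w = True
          w ∨ ¬v = True
            ¬v = True
        (w ∨ g) ∧ ¬e = True
          w ∨ g = True
          ¬e = True
    ((¬e ∧ ¬v) ∧ (s ∧ (w ∨ v))) ∧ (((s → v) ∧ (g ∨ e)) ∨ (v ↔ (w ∨ ¬v))) = False
      (¬e ∧ ¬v) ∧ (s ∧ (w ∨ v)) = True
        ¬e ∧ ¬v = True
          ¬e = True
          ¬v = True
        s ∧ (w ∨ v) = True
          w ∨ v = True
      ((s → v) ∧ (g ∨ e)) ∨ (v ↔ (w ∨ ¬v)) = False
        (s → v) ∧ (g ∨ e) = False
          s → v = False
          g ∨ e = False
        v ↔ (w ∨ ¬v) = False
          w ∨ ¬v = True
            ¬v = True
The formula evaluates to True.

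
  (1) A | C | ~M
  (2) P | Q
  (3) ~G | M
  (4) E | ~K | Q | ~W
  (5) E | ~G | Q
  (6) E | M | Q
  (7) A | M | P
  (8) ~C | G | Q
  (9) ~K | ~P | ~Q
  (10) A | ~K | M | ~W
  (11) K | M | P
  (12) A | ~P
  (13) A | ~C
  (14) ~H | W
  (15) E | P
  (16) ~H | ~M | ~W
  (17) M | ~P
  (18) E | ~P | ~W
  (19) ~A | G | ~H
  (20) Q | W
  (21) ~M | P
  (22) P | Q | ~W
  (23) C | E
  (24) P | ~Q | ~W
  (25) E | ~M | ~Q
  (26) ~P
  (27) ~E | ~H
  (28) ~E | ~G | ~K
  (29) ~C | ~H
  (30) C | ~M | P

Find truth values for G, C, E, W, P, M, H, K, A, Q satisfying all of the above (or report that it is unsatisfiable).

G: False; C: False; E: True; W: False; P: False; M: False; H: False; K: True; A: True; Q: True

Unit clause (~P) forces P = False.
In (P | Q) only Q is left, so Q = True.
In (E | P) only E is left, so E = True.
In (~M | P) only ~M is left, so M = False.
In (P | ~Q | ~W) only ~W is left, so W = False.
In (~E | ~H) only ~H is left, so H = False.
In (~G | M) only ~G is left, so G = False.
In (A | M | P) only A is left, so A = True.
In (K | M | P) only K is left, so K = True.
Set C = False.
All clauses satisfied.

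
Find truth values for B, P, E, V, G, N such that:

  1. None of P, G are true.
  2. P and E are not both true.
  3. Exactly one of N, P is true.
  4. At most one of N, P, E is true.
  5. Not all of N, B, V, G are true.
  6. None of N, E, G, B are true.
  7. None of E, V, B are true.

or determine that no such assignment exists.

The formula is unsatisfiable.

Case N = True:
  Constraint (6) is violated (N=T) — contradiction.
Case N = False:
  (1) forces P = False.
  Constraint (3) is violated (N=F, P=F) — contradiction.
Both cases fail — unsatisfiable.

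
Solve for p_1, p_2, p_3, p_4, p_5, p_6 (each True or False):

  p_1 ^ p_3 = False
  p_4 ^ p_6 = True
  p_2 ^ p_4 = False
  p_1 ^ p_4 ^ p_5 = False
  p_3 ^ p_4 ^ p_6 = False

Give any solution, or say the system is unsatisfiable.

p_1 = True, p_2 = True, p_3 = True, p_4 = True, p_5 = False, p_6 = False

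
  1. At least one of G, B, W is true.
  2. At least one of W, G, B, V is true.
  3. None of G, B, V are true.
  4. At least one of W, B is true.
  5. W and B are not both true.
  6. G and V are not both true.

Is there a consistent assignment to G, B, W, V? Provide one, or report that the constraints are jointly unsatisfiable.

G=F, B=F, W=T, V=F

  (1) {G, B, W}: 1 true — at least one ✓
  (2) {W, G, B, V}: 1 true — at least one ✓
  (3) {G, B, V}: 0 true — none ✓
  (4) {W, B}: 1 true — at least one ✓
  (5) W=T, B=F — not both ✓
  (6) G=F, V=F — not both ✓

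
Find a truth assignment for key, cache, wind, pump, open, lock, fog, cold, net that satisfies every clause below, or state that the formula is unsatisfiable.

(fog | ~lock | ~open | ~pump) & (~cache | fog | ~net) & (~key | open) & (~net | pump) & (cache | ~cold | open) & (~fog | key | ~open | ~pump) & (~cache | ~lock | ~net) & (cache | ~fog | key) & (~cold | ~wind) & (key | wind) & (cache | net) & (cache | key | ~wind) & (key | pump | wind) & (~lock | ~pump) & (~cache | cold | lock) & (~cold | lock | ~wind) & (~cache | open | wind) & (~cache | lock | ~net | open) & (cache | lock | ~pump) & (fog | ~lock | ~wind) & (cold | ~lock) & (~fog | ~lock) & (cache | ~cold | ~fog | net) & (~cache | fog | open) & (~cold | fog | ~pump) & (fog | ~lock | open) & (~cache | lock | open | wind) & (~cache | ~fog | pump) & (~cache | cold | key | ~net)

Try key = False:
  (key | wind) forces wind = True.
  (~cold | ~wind) forces cold = False.
  (cache | key | ~wind) forces cache = True.
  (~cache | cold | lock) forces lock = True.
  clause (cold | ~lock) is falsified — backtrack.
So key = True.
  then (~key | open) forces open = True.
Set cache = True.
Set wind = False.
Set pump = True.
  then (~lock | ~pump) forces lock = False.
  then (~cache | cold | lock) forces cold = True.
  then (~cold | fog | ~pump) forces fog = True.
Set net = True.
All clauses satisfied.

key=T, cache=T, wind=F, pump=T, open=T, lock=F, fog=T, cold=T, net=T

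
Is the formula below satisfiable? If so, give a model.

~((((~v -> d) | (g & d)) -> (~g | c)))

c = False, v = True, d = True, g = True

  ~((((~v -> d) | (g & d)) -> (~g | c))) = True
    ((~v -> d) | (g & d)) -> (~g | c) = False
      (~v -> d) | (g & d) = True
        ~v -> d = True
          ~v = False
        g & d = True
      ~g | c = False
        ~g = False
The formula evaluates to True.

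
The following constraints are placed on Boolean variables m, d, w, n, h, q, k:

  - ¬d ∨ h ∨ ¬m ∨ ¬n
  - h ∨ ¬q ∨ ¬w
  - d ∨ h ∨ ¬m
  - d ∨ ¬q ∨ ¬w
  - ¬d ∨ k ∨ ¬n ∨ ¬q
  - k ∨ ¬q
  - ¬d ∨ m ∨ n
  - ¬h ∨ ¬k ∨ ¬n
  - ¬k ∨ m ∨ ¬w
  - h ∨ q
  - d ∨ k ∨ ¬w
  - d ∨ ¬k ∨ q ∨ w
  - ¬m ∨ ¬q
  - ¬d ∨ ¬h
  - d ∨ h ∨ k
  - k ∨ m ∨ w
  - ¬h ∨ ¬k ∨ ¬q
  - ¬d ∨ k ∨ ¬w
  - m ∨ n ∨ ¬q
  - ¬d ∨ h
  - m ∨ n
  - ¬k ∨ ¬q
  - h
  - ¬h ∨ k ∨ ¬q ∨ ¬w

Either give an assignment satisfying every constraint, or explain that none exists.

m=T; d=F; w=F; n=F; h=T; q=F; k=F

Unit clause (h) forces h = True.
In (¬d ∨ ¬h) only ¬d is left, so d = False.
Try m = False:
  (m ∨ n) forces n = True.
  (¬h ∨ ¬k ∨ ¬n) forces k = False.
  (k ∨ ¬q) forces q = False.
  (d ∨ k ∨ ¬w) forces w = False.
  clause (k ∨ m ∨ w) is falsified — backtrack.
So m = True.
  then (¬m ∨ ¬q) forces q = False.
Set w = False.
  then (d ∨ ¬k ∨ q ∨ w) forces k = False.
Set n = False.
All clauses satisfied.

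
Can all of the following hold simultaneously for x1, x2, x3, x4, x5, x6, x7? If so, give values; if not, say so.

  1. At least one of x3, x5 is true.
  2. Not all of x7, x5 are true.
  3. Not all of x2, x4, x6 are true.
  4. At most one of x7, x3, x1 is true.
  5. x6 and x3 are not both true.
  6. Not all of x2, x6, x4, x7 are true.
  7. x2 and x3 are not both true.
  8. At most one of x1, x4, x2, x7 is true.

x1 = False; x2 = False; x3 = False; x4 = False; x5 = True; x6 = True; x7 = False

  (1) {x3, x5}: 1 true — at least one ✓
  (2) {x7, x5}: 1/2 true — not all ✓
  (3) {x2, x4, x6}: 1/3 true — not all ✓
  (4) {x7, x3, x1}: 0 true — at most one ✓
  (5) x6=T, x3=F — not both ✓
  (6) {x2, x6, x4, x7}: 1/4 true — not all ✓
  (7) x2=F, x3=F — not both ✓
  (8) {x1, x4, x2, x7}: 0 true — at most one ✓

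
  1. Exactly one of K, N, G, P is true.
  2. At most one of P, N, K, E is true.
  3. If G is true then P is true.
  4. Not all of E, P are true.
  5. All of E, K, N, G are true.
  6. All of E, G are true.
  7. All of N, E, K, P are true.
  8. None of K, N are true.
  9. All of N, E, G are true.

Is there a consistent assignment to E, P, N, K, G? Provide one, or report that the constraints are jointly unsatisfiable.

The formula is unsatisfiable.

Case N = True:
  Constraint (8) is violated (N=T) — contradiction.
Case N = False:
  Constraint (5) is violated (N=F) — contradiction.
Both cases fail — unsatisfiable.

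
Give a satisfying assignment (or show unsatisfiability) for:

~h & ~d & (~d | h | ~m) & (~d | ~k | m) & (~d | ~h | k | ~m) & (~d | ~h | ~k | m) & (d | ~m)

Unit clause (~h) forces h = False.
Unit clause (~d) forces d = False.
In (d | ~m) only ~m is left, so m = False.
Set k = False.
Check each clause:
  (~h): ~h holds.
  (~d): ~d holds.
  (~d | h | ~m): ~d holds.
  (~d | ~k | m): ~d holds.
  (~d | ~h | k | ~m): ~d holds.
  (~d | ~h | ~k | m): ~d holds.
  (d | ~m): ~m holds.
All clauses satisfied.

m=F, h=F, d=F, k=F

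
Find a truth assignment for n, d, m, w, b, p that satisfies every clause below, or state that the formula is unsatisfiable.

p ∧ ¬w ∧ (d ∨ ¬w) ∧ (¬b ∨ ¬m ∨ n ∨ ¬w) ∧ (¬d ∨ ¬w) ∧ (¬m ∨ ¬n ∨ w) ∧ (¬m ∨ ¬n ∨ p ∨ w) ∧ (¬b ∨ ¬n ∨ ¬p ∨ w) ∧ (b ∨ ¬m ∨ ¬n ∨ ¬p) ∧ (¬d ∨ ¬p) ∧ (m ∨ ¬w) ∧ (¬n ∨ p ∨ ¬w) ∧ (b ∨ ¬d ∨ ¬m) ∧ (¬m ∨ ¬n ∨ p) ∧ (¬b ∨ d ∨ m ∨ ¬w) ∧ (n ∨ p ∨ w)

n = True; d = False; m = False; w = False; b = False; p = True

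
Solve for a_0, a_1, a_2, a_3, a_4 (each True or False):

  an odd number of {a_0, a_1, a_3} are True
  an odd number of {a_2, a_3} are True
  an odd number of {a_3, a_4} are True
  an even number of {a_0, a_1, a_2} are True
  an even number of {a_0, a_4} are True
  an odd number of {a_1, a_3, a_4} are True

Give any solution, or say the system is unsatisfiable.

a_0=F, a_1=F, a_2=F, a_3=T, a_4=F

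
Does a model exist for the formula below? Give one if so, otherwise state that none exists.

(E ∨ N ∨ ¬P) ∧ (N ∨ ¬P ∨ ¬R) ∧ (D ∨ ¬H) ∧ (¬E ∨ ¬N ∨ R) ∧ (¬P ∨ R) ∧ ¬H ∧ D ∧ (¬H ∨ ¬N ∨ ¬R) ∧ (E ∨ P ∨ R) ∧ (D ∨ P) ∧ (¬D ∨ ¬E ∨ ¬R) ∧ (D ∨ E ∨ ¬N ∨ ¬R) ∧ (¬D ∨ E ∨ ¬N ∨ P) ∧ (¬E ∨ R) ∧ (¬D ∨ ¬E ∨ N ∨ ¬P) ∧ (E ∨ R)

P = False; N = False; R = True; H = False; D = True; E = False

Unit clause (¬H) forces H = False.
Unit clause (D) forces D = True.
Set P = False.
Try N = True:
  (¬D ∨ E ∨ ¬N ∨ P) forces E = True.
  (¬E ∨ ¬N ∨ R) forces R = True.
  clause (¬D ∨ ¬E ∨ ¬R) is falsified — backtrack.
So N = False.
Try R = False:
  (E ∨ P ∨ R) forces E = True.
  clause (¬E ∨ R) is falsified — backtrack.
So R = True.
  then (¬D ∨ ¬E ∨ ¬R) forces E = False.
All clauses satisfied.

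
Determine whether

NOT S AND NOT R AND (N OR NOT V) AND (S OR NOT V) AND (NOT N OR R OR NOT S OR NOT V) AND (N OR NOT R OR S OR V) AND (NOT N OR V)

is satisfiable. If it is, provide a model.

V = False, R = False, N = False, S = False

Unit clause (NOT S) forces S = False.
Unit clause (NOT R) forces R = False.
In (S OR NOT V) only NOT V is left, so V = False.
In (NOT N OR V) only NOT N is left, so N = False.
Check each clause:
  (NOT S): NOT S holds.
  (NOT R): NOT R holds.
  (N OR NOT V): NOT V holds.
  (S OR NOT V): NOT V holds.
  (NOT N OR R OR NOT S OR NOT V): NOT N holds.
  (N OR NOT R OR S OR V): NOT R holds.
  (NOT N OR V): NOT N holds.
All clauses satisfied.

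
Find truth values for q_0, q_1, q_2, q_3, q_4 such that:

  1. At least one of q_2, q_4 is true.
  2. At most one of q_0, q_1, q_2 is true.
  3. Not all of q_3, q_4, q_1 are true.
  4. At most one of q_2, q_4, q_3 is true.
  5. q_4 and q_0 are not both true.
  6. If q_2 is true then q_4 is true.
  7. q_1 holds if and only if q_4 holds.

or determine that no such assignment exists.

q_0 = False, q_1 = True, q_2 = False, q_3 = False, q_4 = True

  (1) {q_2, q_4}: 1 true — at least one ✓
  (2) {q_0, q_1, q_2}: 1 true — at most one ✓
  (3) {q_3, q_4, q_1}: 2/3 true — not all ✓
  (4) {q_2, q_4, q_3}: 1 true — at most one ✓
  (5) q_4=T, q_0=F — not both ✓
  (6) q_2=F ⇒ q_4: vacuous ✓
  (7) q_1=T, q_4=T — same ✓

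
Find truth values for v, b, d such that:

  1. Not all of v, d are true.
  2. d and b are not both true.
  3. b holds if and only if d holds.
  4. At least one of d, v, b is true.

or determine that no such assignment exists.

v = True, b = False, d = False

  (1) {v, d}: 1/2 true — not all ✓
  (2) d=F, b=F — not both ✓
  (3) b=F, d=F — same ✓
  (4) {d, v, b}: 1 true — at least one ✓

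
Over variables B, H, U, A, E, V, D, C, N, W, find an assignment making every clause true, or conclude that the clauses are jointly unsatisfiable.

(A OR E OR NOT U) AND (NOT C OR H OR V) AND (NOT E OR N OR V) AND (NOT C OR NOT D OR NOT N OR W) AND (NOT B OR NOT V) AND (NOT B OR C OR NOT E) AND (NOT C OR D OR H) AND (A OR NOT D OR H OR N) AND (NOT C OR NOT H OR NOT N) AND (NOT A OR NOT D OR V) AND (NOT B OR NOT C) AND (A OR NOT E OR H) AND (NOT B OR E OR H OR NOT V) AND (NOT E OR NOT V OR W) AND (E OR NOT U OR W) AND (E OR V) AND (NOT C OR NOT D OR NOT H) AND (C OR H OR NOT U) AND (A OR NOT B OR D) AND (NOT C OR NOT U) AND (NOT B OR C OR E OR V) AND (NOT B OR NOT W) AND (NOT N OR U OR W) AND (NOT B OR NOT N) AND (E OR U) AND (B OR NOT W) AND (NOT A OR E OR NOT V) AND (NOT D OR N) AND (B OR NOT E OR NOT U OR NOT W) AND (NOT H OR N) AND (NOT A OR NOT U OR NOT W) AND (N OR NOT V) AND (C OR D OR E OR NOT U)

B: False, H: True, U: True, A: True, E: True, V: False, D: False, C: False, N: True, W: False

Set B = False.
  then (B OR NOT W) forces W = False.
Set H = True.
  then (NOT H OR N) forces N = True.
  then (NOT C OR NOT H OR NOT N) forces C = False.
  then (NOT N OR U OR W) forces U = True.
  then (E OR NOT U OR W) forces E = True.
  then (NOT E OR NOT V OR W) forces V = False.
Set A = True.
  then (NOT A OR NOT D OR V) forces D = False.
All clauses satisfied.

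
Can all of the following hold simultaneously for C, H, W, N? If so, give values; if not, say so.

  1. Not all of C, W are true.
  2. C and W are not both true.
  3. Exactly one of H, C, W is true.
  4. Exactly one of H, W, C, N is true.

C = True, H = False, W = False, N = False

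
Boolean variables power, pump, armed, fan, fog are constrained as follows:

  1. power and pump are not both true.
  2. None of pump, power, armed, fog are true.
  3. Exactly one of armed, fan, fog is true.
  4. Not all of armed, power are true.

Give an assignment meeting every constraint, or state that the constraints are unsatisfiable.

power=F; pump=F; armed=F; fan=T; fog=F

  (1) power=F, pump=F — not both ✓
  (2) {pump, power, armed, fog}: 0 true — none ✓
  (3) {armed, fan, fog}: 1 true — exactly one ✓
  (4) {armed, power}: 0/2 true — not all ✓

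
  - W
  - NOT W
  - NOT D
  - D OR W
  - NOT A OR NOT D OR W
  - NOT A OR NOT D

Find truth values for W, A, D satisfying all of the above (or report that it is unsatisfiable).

No satisfying assignment exists.

Case W = True:
  Clause (NOT W) is falsified — contradiction.
Case W = False:
  Clause (W) is falsified — contradiction.
Both cases fail, so the formula is unsatisfiable.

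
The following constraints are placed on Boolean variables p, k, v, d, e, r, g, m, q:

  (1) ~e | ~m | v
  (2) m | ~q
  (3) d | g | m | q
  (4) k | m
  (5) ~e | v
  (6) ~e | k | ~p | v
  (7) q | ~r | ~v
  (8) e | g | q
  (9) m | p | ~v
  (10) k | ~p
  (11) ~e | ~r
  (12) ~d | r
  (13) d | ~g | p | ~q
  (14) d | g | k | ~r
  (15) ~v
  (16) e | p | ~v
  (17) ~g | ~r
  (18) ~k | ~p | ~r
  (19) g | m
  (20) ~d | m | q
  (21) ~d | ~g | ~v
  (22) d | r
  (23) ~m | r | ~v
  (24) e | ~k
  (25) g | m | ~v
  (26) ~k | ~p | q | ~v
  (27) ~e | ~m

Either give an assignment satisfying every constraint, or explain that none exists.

Unit clause (~v) forces v = False.
In (~e | v) only ~e is left, so e = False.
In (e | ~k) only ~k is left, so k = False.
In (k | m) only m is left, so m = True.
In (k | ~p) only ~p is left, so p = False.
Try d = False:
  (d | r) forces r = True.
  (d | g | k | ~r) forces g = True.
  clause (~g | ~r) is falsified — backtrack.
So d = True.
  then (~d | r) forces r = True.
  then (~g | ~r) forces g = False.
  then (e | g | q) forces q = True.
All clauses satisfied.

p: False, k: False, v: False, d: True, e: False, r: True, g: False, m: True, q: True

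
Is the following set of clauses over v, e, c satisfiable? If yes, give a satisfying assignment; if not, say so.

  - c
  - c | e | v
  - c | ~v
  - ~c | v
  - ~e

Unit clause (c) forces c = True.
In (~c | v) only v is left, so v = True.
Unit clause (~e) forces e = False.
Check each clause:
  (c): c holds.
  (c | e | v): c holds.
  (c | ~v): c holds.
  (~c | v): v holds.
  (~e): ~e holds.
All clauses satisfied.

v=T; e=F; c=T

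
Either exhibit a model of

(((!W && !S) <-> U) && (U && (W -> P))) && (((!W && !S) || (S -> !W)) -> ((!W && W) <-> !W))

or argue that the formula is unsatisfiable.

Case W = True: the formula simplifies to !U && (U && P).
  U = True: the conjunct !U is False.
  U = False: the conjunct U is False.
Case W = False: the conjunct ((!W && !S) || (S -> !W)) -> ((!W && W) <-> !W) becomes (!S || True) -> (False <-> True) = False.
Both cases fail — unsatisfiable.

Unsatisfiable — no assignment works.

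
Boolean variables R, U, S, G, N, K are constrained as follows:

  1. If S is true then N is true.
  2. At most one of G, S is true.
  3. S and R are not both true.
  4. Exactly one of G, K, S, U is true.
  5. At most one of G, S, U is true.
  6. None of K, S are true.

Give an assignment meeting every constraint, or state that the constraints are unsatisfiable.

R = True, U = False, S = False, G = True, N = True, K = False

  (1) S=F ⇒ N: vacuous ✓
  (2) {G, S}: 1 true — at most one ✓
  (3) S=F, R=T — not both ✓
  (4) {G, K, S, U}: 1 true — exactly one ✓
  (5) {G, S, U}: 1 true — at most one ✓
  (6) {K, S}: 0 true — none ✓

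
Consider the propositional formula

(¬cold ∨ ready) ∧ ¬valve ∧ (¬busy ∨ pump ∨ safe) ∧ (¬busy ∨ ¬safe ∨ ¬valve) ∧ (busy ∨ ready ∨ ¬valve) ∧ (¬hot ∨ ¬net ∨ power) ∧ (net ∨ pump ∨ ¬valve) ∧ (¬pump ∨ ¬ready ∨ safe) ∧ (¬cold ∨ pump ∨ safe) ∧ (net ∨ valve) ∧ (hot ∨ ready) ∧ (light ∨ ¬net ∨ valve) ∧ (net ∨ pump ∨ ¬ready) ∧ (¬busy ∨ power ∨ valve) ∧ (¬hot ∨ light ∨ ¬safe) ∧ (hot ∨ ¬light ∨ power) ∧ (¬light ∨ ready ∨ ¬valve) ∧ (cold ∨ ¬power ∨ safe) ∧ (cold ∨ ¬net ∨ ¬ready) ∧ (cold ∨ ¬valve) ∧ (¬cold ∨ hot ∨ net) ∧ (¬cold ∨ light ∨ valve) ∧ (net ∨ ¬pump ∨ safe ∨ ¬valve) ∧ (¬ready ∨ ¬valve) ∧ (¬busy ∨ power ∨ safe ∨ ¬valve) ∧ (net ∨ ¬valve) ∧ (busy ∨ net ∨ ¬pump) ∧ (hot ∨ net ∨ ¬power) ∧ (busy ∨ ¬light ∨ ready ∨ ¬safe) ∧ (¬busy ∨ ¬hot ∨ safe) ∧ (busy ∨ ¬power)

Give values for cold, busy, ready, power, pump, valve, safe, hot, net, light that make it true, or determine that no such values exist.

cold = False, busy = True, ready = False, power = True, pump = True, valve = False, safe = True, hot = True, net = True, light = True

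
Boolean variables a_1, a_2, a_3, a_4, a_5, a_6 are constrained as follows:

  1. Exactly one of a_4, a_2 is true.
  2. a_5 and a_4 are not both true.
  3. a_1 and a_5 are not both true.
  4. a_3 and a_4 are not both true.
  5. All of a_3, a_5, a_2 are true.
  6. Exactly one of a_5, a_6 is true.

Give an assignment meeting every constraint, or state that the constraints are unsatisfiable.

a_1 = False; a_2 = True; a_3 = True; a_4 = False; a_5 = True; a_6 = False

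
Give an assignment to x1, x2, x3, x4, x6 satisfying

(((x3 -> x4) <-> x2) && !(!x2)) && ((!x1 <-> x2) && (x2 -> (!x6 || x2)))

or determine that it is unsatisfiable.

x1=F; x2=T; x3=F; x4=F; x6=F

  ((x3 -> x4) <-> x2) && !(!x2) = True
    (x3 -> x4) <-> x2 = True
      x3 -> x4 = True
    !(!x2) = True
      !x2 = False
  (!x1 <-> x2) && (x2 -> (!x6 || x2)) = True
    !x1 <-> x2 = True
      !x1 = True
    x2 -> (!x6 || x2) = True
      !x6 || x2 = True
        !x6 = True
Both conjuncts True, so the formula holds.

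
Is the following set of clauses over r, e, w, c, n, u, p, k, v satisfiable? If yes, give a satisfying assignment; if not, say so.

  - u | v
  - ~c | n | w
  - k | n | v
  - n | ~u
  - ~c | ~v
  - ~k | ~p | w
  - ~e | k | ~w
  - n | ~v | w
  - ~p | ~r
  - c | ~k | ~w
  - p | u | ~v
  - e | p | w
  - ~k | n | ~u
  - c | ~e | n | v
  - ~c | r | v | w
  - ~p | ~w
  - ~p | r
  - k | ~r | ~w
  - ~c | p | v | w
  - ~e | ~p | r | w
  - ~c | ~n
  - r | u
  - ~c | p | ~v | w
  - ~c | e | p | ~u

Set r = False.
  then (~p | r) forces p = False.
  then (r | u) forces u = True.
  then (n | ~u) forces n = True.
  then (~c | ~n) forces c = False.
Set e = False.
  then (e | p | w) forces w = True.
  then (c | ~k | ~w) forces k = False.
Set v = False.
All clauses satisfied.

r: False; e: False; w: True; c: False; n: True; u: True; p: False; k: False; v: False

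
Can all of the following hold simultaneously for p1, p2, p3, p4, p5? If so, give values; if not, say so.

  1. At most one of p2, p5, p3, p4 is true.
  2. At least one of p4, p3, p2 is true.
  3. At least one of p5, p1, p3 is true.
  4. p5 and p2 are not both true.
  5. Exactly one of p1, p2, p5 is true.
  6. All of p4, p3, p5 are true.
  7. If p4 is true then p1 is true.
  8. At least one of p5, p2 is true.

Unsatisfiable

Case p3 = True:
  (1) with p3=T forces p2 = False.
  (1) with p3=T forces p5 = False.
  Constraint (6) is violated (p5=F) — contradiction.
Case p3 = False:
  Constraint (6) is violated (p3=F) — contradiction.
Both cases fail — unsatisfiable.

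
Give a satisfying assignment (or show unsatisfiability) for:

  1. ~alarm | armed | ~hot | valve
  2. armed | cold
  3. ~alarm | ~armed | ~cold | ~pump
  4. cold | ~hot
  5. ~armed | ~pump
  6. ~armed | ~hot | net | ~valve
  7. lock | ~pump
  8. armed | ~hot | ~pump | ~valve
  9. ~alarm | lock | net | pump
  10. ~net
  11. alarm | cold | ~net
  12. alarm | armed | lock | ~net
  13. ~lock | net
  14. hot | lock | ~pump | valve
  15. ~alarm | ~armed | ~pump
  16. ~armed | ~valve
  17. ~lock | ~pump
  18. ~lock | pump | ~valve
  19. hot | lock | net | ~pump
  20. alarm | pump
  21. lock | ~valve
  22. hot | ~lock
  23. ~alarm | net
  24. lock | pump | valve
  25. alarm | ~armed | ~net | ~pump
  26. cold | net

Case net = True:
  Clause (~net) is falsified — contradiction.
Case net = False:
  (~lock | net) forces lock = False.
  (lock | ~pump) forces pump = False.
  (~alarm | lock | net | pump) forces alarm = False.
  Clause (alarm | pump) is falsified — contradiction.
Both cases fail, so the formula is unsatisfiable.

Unsatisfiable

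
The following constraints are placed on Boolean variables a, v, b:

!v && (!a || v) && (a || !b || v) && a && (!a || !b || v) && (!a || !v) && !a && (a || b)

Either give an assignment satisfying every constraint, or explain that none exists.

No satisfying assignment exists.

Case a = True:
  Clause (!a) is falsified — contradiction.
Case a = False:
  Clause (a) is falsified — contradiction.
Both cases fail, so the formula is unsatisfiable.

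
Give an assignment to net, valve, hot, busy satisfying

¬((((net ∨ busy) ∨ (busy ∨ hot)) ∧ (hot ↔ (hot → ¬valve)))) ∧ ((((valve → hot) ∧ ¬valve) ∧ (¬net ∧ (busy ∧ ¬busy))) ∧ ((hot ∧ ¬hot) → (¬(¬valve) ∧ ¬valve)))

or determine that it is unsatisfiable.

Case busy = True: the conjunct ¬busy is False.
Case busy = False: the conjunct busy is False.
Both cases fail — unsatisfiable.

Unsatisfiable — no assignment works.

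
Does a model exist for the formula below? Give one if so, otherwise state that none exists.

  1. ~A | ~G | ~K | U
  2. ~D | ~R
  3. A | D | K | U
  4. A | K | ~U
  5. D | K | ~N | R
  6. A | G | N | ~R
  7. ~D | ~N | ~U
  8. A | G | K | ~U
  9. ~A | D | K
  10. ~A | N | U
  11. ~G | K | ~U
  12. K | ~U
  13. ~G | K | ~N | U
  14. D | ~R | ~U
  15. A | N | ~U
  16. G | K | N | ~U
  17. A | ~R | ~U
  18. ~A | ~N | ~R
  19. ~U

D = False, R = True, G = False, U = False, N = True, A = False, K = True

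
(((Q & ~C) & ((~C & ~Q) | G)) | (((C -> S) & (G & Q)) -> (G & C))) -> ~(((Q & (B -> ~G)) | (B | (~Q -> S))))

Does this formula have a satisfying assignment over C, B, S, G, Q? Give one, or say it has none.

C = False, B = False, S = False, G = True, Q = False

  (((Q & ~C) & ((~C & ~Q) | G)) | (((C -> S) & (G & Q)) -> (G & C))) -> ~(((Q & (B -> ~G)) | (B | (~Q -> S)))) = True
    ((Q & ~C) & ((~C & ~Q) | G)) | (((C -> S) & (G & Q)) -> (G & C)) = True
      (Q & ~C) & ((~C & ~Q) | G) = False
        Q & ~C = False
          ~C = True
        (~C & ~Q) | G = True
          ~C & ~Q = True
            ~C = True
            ~Q = True
      ((C -> S) & (G & Q)) -> (G & C) = True
        (C -> S) & (G & Q) = False
          C -> S = True
          G & Q = False
        G & C = False
    ~(((Q & (B -> ~G)) | (B | (~Q -> S)))) = True
      (Q & (B -> ~G)) | (B | (~Q -> S)) = False
        Q & (B -> ~G) = False
          B -> ~G = True
            ~G = False
        B | (~Q -> S) = False
          ~Q -> S = False
            ~Q = True
The formula evaluates to True.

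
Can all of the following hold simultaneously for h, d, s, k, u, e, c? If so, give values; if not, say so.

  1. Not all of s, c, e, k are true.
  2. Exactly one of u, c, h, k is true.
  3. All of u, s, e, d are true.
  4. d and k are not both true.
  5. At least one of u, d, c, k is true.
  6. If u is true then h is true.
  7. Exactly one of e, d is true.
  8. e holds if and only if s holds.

Case h = True:
  (2) with h=T forces u = False.
  Constraint (3) is violated (u=F) — contradiction.
Case h = False:
  (3) forces u = True.
  Constraint (6) is violated (u=T, h=F) — contradiction.
Both cases fail — unsatisfiable.

The formula is unsatisfiable.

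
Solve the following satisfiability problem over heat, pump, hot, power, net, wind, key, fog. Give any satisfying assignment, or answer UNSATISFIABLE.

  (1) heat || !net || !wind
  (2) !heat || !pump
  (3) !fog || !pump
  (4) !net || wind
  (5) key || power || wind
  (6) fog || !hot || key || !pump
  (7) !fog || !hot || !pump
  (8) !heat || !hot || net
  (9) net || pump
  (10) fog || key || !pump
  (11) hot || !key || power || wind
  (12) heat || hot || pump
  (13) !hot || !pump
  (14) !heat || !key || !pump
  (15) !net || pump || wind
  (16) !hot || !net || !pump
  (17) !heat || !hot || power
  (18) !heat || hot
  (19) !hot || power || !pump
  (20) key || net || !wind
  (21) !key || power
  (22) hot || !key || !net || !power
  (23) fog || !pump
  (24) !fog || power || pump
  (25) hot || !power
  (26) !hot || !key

Set heat = True.
  then (!heat || !pump) forces pump = False.
  then (net || pump) forces net = True.
  then (!net || pump || wind) forces wind = True.
  then (!heat || hot) forces hot = True.
  then (!hot || !key) forces key = False.
  then (!heat || !hot || power) forces power = True.
Set fog = True.
All clauses satisfied.

heat=T, pump=F, hot=T, power=T, net=T, wind=T, key=F, fog=T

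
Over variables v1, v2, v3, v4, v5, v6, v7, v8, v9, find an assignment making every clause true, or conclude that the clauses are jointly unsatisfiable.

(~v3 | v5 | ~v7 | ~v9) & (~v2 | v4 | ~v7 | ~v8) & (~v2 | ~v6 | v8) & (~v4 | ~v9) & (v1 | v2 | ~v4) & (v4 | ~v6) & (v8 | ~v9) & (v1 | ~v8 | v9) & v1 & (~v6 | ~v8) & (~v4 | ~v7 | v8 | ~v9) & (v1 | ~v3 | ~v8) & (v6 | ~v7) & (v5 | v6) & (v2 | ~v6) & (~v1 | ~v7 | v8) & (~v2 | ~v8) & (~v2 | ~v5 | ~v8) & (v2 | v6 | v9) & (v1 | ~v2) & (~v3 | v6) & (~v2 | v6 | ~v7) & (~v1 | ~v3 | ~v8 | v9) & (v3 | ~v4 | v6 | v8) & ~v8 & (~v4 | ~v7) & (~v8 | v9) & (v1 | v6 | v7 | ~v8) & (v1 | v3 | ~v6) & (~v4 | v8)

v1 = True, v2 = True, v3 = False, v4 = False, v5 = True, v6 = False, v7 = False, v8 = False, v9 = False

Unit clause (v1) forces v1 = True.
Unit clause (~v8) forces v8 = False.
In (~v4 | v8) only ~v4 is left, so v4 = False.
In (v4 | ~v6) only ~v6 is left, so v6 = False.
In (v8 | ~v9) only ~v9 is left, so v9 = False.
In (v6 | ~v7) only ~v7 is left, so v7 = False.
In (v5 | v6) only v5 is left, so v5 = True.
In (v2 | v6 | v9) only v2 is left, so v2 = True.
In (~v3 | v6) only ~v3 is left, so v3 = False.
All clauses satisfied.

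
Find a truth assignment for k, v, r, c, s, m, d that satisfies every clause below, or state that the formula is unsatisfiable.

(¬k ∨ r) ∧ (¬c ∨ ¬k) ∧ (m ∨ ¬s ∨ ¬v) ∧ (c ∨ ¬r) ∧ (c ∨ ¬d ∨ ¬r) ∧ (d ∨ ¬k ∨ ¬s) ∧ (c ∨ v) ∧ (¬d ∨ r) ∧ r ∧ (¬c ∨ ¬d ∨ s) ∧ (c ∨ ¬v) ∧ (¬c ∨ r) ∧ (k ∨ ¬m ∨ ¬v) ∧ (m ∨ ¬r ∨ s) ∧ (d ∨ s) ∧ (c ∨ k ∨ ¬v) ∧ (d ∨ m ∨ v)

k: False, v: False, r: True, c: True, s: True, m: True, d: False

Unit clause (r) forces r = True.
In (c ∨ ¬r) only c is left, so c = True.
In (¬c ∨ ¬k) only ¬k is left, so k = False.
Try v = True:
  (k ∨ ¬m ∨ ¬v) forces m = False.
  (m ∨ ¬s ∨ ¬v) forces s = False.
  clause (m ∨ ¬r ∨ s) is falsified — backtrack.
So v = False.
Set s = True.
Set m = True.
Set d = False.
All clauses satisfied.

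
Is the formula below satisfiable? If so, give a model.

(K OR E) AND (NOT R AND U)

R=F, U=T, K=F, E=T

  K OR E = True
  NOT R AND U = True
    NOT R = True
Both conjuncts True, so the formula holds.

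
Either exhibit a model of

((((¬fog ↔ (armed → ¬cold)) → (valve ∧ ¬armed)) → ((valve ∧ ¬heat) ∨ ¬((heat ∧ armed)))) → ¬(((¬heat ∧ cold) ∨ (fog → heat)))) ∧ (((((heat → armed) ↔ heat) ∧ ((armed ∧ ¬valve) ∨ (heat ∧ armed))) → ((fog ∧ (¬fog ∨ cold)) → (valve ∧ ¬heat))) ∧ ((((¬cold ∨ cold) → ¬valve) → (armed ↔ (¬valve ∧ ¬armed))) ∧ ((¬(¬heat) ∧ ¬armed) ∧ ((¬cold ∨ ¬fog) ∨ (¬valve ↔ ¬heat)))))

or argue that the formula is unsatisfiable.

The formula is unsatisfiable.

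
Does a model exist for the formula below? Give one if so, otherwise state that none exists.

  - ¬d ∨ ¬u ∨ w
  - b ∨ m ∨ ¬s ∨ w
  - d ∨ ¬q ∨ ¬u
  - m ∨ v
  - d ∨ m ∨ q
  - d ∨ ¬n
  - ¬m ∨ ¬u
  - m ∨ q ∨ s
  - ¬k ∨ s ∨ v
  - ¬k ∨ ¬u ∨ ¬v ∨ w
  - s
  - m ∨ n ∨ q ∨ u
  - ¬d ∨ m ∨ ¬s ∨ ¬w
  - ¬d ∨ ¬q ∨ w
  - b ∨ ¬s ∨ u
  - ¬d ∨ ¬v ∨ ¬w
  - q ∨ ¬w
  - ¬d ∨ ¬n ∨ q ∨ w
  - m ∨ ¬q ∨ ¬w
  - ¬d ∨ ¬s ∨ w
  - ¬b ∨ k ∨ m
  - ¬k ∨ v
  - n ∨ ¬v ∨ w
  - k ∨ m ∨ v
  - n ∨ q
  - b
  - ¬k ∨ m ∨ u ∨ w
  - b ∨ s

Unit clause (s) forces s = True.
Unit clause (b) forces b = True.
Set v = True.
Set u = False.
Try q = False:
  (q ∨ ¬w) forces w = False.
  (¬d ∨ ¬s ∨ w) forces d = False.
  (d ∨ m ∨ q) forces m = True.
  (d ∨ ¬n) forces n = False.
  clause (n ∨ ¬v ∨ w) is falsified — backtrack.
So q = True.
Set n = False.
  then (n ∨ ¬v ∨ w) forces w = True.
  then (¬d ∨ ¬v ∨ ¬w) forces d = False.
  then (m ∨ ¬q ∨ ¬w) forces m = True.
Set k = True.
All clauses satisfied.

v: True, u: False, s: True, q: True, b: True, n: False, m: True, w: True, d: False, k: True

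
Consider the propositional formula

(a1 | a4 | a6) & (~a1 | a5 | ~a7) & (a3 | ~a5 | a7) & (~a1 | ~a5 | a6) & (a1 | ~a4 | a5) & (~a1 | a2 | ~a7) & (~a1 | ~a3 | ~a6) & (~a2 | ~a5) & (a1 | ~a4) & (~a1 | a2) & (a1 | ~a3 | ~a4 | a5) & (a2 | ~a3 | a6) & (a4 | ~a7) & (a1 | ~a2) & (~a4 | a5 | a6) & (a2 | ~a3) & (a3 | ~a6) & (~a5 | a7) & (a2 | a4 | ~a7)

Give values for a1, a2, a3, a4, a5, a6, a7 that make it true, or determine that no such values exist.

Set a1 = True.
  then (~a1 | a2) forces a2 = True.
  then (~a2 | ~a5) forces a5 = False.
  then (~a1 | a5 | ~a7) forces a7 = False.
Set a3 = False.
  then (a3 | ~a6) forces a6 = False.
  then (~a4 | a5 | a6) forces a4 = False.
All clauses satisfied.

a1: True; a2: True; a3: False; a4: False; a5: False; a6: False; a7: False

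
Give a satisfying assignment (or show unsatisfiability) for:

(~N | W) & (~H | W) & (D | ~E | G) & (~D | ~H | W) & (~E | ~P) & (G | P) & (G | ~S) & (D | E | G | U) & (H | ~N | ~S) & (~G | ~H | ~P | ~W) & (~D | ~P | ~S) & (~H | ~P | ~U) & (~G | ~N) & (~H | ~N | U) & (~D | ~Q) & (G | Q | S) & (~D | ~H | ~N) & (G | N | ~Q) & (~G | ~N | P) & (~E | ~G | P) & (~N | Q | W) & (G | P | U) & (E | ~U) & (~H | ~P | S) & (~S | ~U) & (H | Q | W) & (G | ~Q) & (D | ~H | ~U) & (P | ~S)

Set D = False.
Set P = False.
  then (G | P) forces G = True.
  then (~G | ~N) forces N = False.
  then (~E | ~G | P) forces E = False.
  then (E | ~U) forces U = False.
  then (P | ~S) forces S = False.
Set H = False.
Set W = False.
  then (H | Q | W) forces Q = True.
All clauses satisfied.

D = False, P = False, S = False, H = False, E = False, W = False, Q = True, G = True, N = False, U = False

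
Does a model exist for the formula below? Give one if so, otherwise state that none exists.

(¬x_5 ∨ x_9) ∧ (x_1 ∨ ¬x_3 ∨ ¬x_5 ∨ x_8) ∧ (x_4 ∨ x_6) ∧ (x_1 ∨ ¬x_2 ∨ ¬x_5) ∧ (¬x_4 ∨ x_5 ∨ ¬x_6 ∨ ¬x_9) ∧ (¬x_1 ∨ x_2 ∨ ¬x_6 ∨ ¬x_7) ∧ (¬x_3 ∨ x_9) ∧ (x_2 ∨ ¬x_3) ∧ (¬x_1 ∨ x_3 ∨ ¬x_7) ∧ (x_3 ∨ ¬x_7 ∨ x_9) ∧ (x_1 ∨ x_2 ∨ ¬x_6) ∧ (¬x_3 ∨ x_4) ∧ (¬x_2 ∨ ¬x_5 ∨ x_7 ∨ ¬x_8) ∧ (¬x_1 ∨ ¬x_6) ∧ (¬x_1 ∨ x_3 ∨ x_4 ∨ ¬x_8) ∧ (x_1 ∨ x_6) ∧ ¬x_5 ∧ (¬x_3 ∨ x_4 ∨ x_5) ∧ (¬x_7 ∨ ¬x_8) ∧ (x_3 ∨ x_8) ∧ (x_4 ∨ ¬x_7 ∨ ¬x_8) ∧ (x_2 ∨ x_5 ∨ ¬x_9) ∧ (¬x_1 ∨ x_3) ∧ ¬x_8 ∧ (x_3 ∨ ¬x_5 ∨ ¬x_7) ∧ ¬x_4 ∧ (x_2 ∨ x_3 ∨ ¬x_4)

Case x_3 = True:
  (¬x_3 ∨ x_9) forces x_9 = True.
  (x_2 ∨ ¬x_3) forces x_2 = True.
  (¬x_3 ∨ x_4) forces x_4 = True.
  Clause (¬x_4) is falsified — contradiction.
Case x_3 = False:
  (¬x_5) forces x_5 = False.
  (x_3 ∨ x_8) forces x_8 = True.
  Clause (¬x_8) is falsified — contradiction.
Both cases fail, so the formula is unsatisfiable.

UNSATISFIABLE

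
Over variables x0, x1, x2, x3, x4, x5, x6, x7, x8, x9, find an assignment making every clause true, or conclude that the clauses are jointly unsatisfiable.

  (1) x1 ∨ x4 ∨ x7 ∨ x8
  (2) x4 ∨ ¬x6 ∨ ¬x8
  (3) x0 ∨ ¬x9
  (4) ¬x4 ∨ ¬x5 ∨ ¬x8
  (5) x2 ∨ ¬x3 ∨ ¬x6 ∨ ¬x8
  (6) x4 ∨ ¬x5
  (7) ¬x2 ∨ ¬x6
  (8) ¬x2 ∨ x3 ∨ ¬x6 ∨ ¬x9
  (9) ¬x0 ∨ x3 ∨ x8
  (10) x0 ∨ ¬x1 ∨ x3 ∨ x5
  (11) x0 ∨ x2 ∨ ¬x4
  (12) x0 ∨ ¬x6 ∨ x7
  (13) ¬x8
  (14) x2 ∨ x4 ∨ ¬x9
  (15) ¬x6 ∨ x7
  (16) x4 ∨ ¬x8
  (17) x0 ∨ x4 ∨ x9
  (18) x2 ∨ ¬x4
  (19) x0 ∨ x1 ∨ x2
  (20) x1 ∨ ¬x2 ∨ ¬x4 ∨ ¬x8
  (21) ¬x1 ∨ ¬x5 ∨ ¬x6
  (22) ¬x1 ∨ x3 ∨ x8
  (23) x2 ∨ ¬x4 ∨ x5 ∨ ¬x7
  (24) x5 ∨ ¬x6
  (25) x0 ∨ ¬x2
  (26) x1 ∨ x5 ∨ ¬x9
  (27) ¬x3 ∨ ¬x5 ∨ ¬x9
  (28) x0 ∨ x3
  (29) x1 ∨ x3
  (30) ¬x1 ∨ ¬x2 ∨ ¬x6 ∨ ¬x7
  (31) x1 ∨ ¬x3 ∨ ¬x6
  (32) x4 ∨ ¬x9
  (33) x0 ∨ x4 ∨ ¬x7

Unit clause (¬x8) forces x8 = False.
Try x0 = False:
  (x0 ∨ ¬x9) forces x9 = False.
  (x0 ∨ x4 ∨ x9) forces x4 = True.
  (x0 ∨ x2 ∨ ¬x4) forces x2 = True.
  clause (x0 ∨ ¬x2) is falsified — backtrack.
So x0 = True.
  then (¬x0 ∨ x3 ∨ x8) forces x3 = True.
Set x1 = True.
Set x2 = True.
  then (¬x2 ∨ ¬x6) forces x6 = False.
Set x4 = True.
Set x5 = False.
Set x7 = True.
Set x9 = False.
All clauses satisfied.

x0: True, x1: True, x2: True, x3: True, x4: True, x5: False, x6: False, x7: True, x8: False, x9: False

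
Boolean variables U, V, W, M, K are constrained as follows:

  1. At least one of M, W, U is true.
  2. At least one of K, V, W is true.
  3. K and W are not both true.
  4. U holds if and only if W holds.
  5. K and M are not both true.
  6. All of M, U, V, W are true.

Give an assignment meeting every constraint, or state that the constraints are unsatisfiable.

U = True, V = True, W = True, M = True, K = False

  (1) {M, W, U}: 3 true — at least one ✓
  (2) {K, V, W}: 2 true — at least one ✓
  (3) K=F, W=T — not both ✓
  (4) U=T, W=T — same ✓
  (5) K=F, M=T — not both ✓
  (6) {M, U, V, W}: all 4 true ✓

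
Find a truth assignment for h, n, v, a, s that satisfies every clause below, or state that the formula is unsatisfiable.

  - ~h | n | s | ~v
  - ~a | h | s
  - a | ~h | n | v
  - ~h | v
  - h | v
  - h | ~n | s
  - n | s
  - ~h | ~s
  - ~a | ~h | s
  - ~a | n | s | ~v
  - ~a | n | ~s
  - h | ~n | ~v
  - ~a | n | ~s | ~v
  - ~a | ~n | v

h: False, n: False, v: True, a: False, s: True

Set h = False.
  then (h | v) forces v = True.
  then (h | ~n | ~v) forces n = False.
  then (n | s) forces s = True.
  then (~a | n | ~s) forces a = False.
All clauses satisfied.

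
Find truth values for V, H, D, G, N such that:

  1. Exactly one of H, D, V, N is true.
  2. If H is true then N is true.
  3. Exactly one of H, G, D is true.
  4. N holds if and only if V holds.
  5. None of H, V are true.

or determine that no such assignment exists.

V=F, H=F, D=T, G=F, N=F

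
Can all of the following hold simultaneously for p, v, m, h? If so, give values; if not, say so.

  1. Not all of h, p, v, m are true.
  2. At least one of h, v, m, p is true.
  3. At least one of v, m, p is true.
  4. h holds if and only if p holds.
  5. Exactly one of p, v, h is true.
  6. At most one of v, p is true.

p = False; v = True; m = False; h = False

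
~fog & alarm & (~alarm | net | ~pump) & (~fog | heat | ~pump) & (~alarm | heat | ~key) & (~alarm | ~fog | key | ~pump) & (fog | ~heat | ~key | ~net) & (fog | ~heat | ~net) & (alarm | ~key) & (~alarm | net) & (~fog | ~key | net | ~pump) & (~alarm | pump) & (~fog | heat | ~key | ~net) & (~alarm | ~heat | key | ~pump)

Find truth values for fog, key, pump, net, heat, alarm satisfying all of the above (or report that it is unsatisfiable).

Unit clause (~fog) forces fog = False.
Unit clause (alarm) forces alarm = True.
In (~alarm | net) only net is left, so net = True.
In (~alarm | pump) only pump is left, so pump = True.
In (fog | ~heat | ~net) only ~heat is left, so heat = False.
In (~alarm | heat | ~key) only ~key is left, so key = False.
All clauses satisfied.

fog=F; key=F; pump=T; net=T; heat=F; alarm=T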